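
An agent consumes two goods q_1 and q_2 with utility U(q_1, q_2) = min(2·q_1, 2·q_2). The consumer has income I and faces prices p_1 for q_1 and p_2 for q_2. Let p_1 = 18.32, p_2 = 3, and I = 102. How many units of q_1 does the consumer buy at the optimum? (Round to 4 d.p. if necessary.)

Demand: q_1*(p_1,p_2,I) = 2·I/(2·p_1 + 2·p_2), q_2* = 2·I/(2·p_1 + 2·p_2).
Here 2·18.32 + 2·3 = 42.64, giving q_1* = 4.7842.

q_1* = 4.7842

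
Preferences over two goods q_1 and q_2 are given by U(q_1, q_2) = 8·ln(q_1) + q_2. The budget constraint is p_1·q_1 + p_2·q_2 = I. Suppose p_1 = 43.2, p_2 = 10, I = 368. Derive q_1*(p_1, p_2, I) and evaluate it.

q_1* = 1.8519

So q_1*(p_1,p_2) = 8·p_2/p_1, independent of income; and q_2* = (I − 8·p_2)/p_2.
At the given prices: q_1* = 8·10/43.2 = 1.8519.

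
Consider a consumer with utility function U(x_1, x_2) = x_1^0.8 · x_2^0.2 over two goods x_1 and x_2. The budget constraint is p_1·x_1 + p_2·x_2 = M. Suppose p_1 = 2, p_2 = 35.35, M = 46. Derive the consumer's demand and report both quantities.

The MRS is 4·x_2/x_1. Set MRS = p_1/p_2.
So 0.8·p_2·x_2 = 0.2·p_1·x_1; combined with the budget, a share 0.8 of income goes to x_1.
Demand: x_1*(p_1,p_2,M) = 0.8·M/p_1 and x_2* = 0.2·M/p_2.
At p_1=2, p_2=35.35, M=46: x_1* = 0.8·46/2 = 18.4, x_2* = 0.2603.

x_1* = 18.4, x_2* = 0.2603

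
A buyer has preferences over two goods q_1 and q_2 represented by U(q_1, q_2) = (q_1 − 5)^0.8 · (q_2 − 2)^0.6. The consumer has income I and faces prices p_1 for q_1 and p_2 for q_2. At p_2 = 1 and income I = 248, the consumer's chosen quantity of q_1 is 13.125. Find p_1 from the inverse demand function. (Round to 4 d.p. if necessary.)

p_1 = 12.8

This is Cobb-Douglas in (q_1−5, q_2−2): tangency gives 0.8·p_2·(q_2−2) = 0.6·p_1·(q_1−5).
After buying the subsistence bundle (5, 2), a share 4/7 of the remaining income goes to q_1: q_1* = 5 + 4/7·(I − 5p_1 − 2p_2)/p_1.
Set q_1* = 13.125 in the demand function and solve for p_1: p_1 = 12.8.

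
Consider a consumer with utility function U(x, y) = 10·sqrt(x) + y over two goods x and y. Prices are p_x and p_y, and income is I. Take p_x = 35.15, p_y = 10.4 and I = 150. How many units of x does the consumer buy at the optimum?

x* = 2.1885

Thus x* = (5·p_y/p_x)² — independent of I — with the rest of income spent on y.
Plugging in: x* = (5·10.4/35.15)² = 2.1885.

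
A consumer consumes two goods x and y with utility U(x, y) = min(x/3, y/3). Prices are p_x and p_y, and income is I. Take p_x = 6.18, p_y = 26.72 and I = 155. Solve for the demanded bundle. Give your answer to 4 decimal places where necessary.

x* = 4.7112, y* = 4.7112

With perfect complements, no substitution: consume in ratio x:y = 3:3.
Budget: p_x·x + p_y·x = I, so (3·p_x + 3·p_y)·x = 3·I.
Demand: x*(p_x,p_y,I) = 3·I/(3·p_x + 3·p_y), y* = 3·I/(3·p_x + 3·p_y).
Here 3·6.18 + 3·26.72 = 98.7, giving x* = 4.7112 and y* = 4.7112.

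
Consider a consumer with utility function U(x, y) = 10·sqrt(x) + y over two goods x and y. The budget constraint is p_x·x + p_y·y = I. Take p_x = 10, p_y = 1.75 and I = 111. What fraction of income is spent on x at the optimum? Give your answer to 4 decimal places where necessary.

MU_x = 5/√x, MU_y = 1. Tangency: 5/√x = p_x/p_y.
Thus x* = (5·p_y/p_x)² — independent of I — with the rest of income spent on y.
Plugging in: x* = (5·1.75/10)² = 0.7656, y* = 59.0536.
Expenditure on x: 10·0.7656 = 7.6562; share = 0.069.

share on x = 0.069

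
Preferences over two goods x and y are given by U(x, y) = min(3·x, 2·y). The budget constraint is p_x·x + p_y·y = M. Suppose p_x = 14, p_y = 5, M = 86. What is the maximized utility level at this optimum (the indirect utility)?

V = 12

With perfect complements, no substitution: consume in ratio x:y = 2:3.
Budget: p_x·x + p_y·(3/2)·x = M, so (2·p_x + 3·p_y)·x = 2·M.
Demand: x*(p_x,p_y,M) = 2·M/(2·p_x + 3·p_y), y* = 3·M/(2·p_x + 3·p_y).
Here 2·14 + 3·5 = 43, giving x* = 4 and y* = 6.
Utility at the optimum: U(4, 6) = 12.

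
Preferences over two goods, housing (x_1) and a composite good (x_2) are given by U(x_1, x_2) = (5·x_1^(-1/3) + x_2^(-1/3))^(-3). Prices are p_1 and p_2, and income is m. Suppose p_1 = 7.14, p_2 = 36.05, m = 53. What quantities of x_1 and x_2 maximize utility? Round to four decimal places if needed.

MRS = MU_x_1/MU_x_2 = 5·(x_2/x_1)^(4/3). Set equal to p_1/p_2.
Hence x_2/x_1 = ((1/5)·p_1/p_2)^(1/(4/3)), i.e. raised to the 0.75 power.
With the ratio pinned down, the budget gives x_1* = m/(p_1 + p_2·(x_2/x_1)) and x_2* = (x_2/x_1)·x_1*.
Numerically x_2/x_1 = 0.088791, so x_1* = 53/(7.14 + 36.05·0.088791) = 5.1253 and x_2* = 0.088791·5.1253 = 0.4551.

x_1* = 5.1253, x_2* = 0.4551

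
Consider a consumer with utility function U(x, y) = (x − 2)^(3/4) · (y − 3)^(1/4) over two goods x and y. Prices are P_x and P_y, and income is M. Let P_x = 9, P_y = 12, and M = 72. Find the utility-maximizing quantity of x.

x* = 3.5

Let x' = x−2, y' = y−3. MRS = 3·y'/x' = P_x/P_y.
Substituting into the budget: x* = 2 + 0.75·(M − 2·P_x − 3·P_y)/P_x, and y* = 3 + 0.25·(…)/P_y.
Discretionary income = 72 − 2·9 − 3·12 = 18; x* = 2 + 0.75·18/9 = 3.5.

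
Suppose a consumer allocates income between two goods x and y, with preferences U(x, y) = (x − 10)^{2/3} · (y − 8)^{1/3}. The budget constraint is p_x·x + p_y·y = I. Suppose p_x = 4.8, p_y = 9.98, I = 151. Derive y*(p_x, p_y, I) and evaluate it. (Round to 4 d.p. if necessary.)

Let x' = x−10, y' = y−8. MRS = 2·y'/x' = p_x/p_y.
Substituting into the budget: x* = 10 + 2/3·(I − 10·p_x − 8·p_y)/p_x, and y* = 8 + 1/3·(…)/p_y.
Discretionary income = 151 − 10·4.8 − 8·9.98 = 23.16; y* = 8 + 1/3·23.16/9.98 = 8.7735.

y* = 8.7735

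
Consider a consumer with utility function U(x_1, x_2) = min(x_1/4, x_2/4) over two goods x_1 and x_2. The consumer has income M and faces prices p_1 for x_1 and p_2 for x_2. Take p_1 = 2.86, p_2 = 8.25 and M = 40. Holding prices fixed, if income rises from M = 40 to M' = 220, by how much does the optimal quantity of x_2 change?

Leontief preferences: the optimum is at the kink where x_1/4 = x_2/4, i.e. x_2 = x_1.
Budget: p_1·x_1 + p_2·x_1 = M, so (4·p_1 + 4·p_2)·x_1 = 4·M.
Demand: x_1*(p_1,p_2,M) = 4·M/(4·p_1 + 4·p_2), x_2* = 4·M/(4·p_1 + 4·p_2).
Here 4·2.86 + 4·8.25 = 44.44, giving x_2* = 3.6004.
At M' = 220: x_2* = 19.802. Change: 19.802 − 3.6004 = 16.2016.

Δx_2* = 16.2016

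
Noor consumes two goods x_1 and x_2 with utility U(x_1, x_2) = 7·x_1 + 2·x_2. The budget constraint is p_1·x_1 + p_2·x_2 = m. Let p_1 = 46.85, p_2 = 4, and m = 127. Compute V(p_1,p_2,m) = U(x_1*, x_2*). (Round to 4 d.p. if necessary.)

V = 63.5

Linear utility — the consumer picks whichever good has higher MU/price: 7/46.85 = 0.1494 vs 2/4 = 0.5.
x_2 gives more utility per dollar, so spend all income on x_2: x_2* = m/p_2, x_1* = 0.
Numerically: x_1* = 0, x_2* = 31.75.
Utility at the optimum: U(0, 31.75) = 63.5.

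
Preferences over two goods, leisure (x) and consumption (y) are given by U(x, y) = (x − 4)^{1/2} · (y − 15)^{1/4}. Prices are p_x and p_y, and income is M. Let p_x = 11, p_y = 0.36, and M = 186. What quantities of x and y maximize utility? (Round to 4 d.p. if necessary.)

x* = 12.2788, y* = 141.4815

Let x' = x−4, y' = y−15. MRS = 2·y'/x' = p_x/p_y.
After buying the subsistence bundle (4, 15), a share 2/3 of the remaining income goes to x: x* = 4 + 2/3·(M − 4p_x − 15p_y)/p_x.
Discretionary income = 186 − 4·11 − 15·0.36 = 136.6; x* = 4 + 2/3·136.6/11 = 12.2788; y* = 15 + 1/3·136.6/0.36 = 141.4815.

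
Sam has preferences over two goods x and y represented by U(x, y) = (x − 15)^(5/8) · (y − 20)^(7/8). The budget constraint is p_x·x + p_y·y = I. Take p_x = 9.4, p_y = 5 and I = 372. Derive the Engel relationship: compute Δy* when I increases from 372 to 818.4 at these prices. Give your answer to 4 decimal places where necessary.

Δy* = 52.08

Discretionary income = 372 − 15·9.4 − 20·5 = 131; y* = 20 + 7/12·131/5 = 35.2833.
At I' = 818.4: y* = 87.3633. Change: 87.3633 − 35.2833 = 52.08.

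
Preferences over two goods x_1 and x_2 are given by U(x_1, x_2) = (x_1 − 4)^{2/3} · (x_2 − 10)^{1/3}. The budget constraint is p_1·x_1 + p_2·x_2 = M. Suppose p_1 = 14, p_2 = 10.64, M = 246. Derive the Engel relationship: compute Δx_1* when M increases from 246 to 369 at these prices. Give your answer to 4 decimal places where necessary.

Let x_1' = x_1−4, x_2' = x_2−10. MRS = 2·x_2'/x_1' = p_1/p_2.
Substituting into the budget: x_1* = 4 + 2/3·(M − 4·p_1 − 10·p_2)/p_1, and x_2* = 10 + 1/3·(…)/p_2.
Discretionary income = 246 − 4·14 − 10·10.64 = 83.6; x_1* = 4 + 2/3·83.6/14 = 7.981.
At M' = 369: x_1* = 13.8381. Change: 13.8381 − 7.981 = 5.8571.

Δx_1* = 5.8571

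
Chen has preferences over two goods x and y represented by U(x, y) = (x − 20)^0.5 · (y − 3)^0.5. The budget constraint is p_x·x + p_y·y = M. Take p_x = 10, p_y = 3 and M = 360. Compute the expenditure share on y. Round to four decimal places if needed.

share on y = 0.2347

This is Cobb-Douglas in (x−20, y−3): tangency gives 0.5·p_y·(y−3) = 0.5·p_x·(x−20).
Substituting into the budget: x* = 20 + 0.5·(M − 20·p_x − 3·p_y)/p_x, and y* = 3 + 0.5·(…)/p_y.
Discretionary income = 360 − 20·10 − 3·3 = 151; x* = 20 + 0.5·151/10 = 27.55; y* = 3 + 0.5·151/3 = 28.1667.
Expenditure on y: 3·28.1667 = 84.5; share = 0.2347.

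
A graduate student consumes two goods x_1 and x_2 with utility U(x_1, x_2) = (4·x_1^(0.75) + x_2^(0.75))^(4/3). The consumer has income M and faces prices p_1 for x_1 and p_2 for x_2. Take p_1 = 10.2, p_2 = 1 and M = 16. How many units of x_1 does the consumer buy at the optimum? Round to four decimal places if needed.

x_1* = 0.3049

From the CES first-order condition, 4·(x_2/x_1)^(0.25) = p_1/p_2.
Hence x_2/x_1 = ((1/4)·p_1/p_2)^(1/(0.25)), i.e. raised to the 4 power.
With the ratio pinned down, the budget gives x_1* = M/(p_1 + p_2·(x_2/x_1)) and x_2* = (x_2/x_1)·x_1*.
Numerically x_2/x_1 = 42.282506, so x_1* = 16/(10.2 + 1·42.282506) = 0.3049.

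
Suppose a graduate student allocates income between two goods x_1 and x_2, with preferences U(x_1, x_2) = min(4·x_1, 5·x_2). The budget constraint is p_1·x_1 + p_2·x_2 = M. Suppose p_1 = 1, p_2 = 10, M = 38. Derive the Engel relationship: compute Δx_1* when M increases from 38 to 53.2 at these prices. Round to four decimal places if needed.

With perfect complements, no substitution: consume in ratio x_1:x_2 = 5:4.
Budget: p_1·x_1 + p_2·(4/5)·x_1 = M, so (5·p_1 + 4·p_2)·x_1 = 5·M.
Demand: x_1*(p_1,p_2,M) = 5·M/(5·p_1 + 4·p_2), x_2* = 4·M/(5·p_1 + 4·p_2).
Here 5·1 + 4·10 = 45, giving x_1* = 4.2222.
At M' = 53.2: x_1* = 5.9111. Change: 5.9111 − 4.2222 = 1.6889.

Δx_1* = 1.6889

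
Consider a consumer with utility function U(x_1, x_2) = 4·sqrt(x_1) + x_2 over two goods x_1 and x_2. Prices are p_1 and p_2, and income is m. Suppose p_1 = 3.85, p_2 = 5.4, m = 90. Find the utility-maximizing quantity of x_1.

x_1* = 7.8691

Utility is quasi-linear in x_2; the FOC for x_1 is 2/√x_1 = p_1/p_2.
Thus x_1* = (2·p_2/p_1)² — independent of m — with the rest of income spent on x_2.
Plugging in: x_1* = (2·5.4/3.85)² = 7.8691.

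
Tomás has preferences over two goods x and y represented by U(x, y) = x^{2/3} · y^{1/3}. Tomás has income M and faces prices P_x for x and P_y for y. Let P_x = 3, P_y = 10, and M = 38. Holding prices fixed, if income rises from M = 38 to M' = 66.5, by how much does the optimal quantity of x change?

Tangency: MRS = 2·y/x = P_x/P_y.
Rearranging, P_y·y = (1/2)·P_x·x. Substituting into the budget gives P_x·x·(1 + (1/2)) = M.
Demand: x*(P_x,P_y,M) = 2/3·M/P_x and y* = 1/3·M/P_y.
At P_x=3, P_y=10, M=38: x* = 2/3·38/3 = 8.4444.
At M' = 66.5: x* = 14.7778. Change: 14.7778 − 8.4444 = 6.3333.

Δx* = 6.3333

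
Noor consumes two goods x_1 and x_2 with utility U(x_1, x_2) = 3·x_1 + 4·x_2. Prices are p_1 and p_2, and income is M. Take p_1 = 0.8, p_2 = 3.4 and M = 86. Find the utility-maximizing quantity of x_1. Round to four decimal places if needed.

Linear utility — the consumer picks whichever good has higher MU/price: 3/0.8 = 3.75 vs 4/3.4 = 1.1765.
x_1 gives more utility per dollar, so spend all income on x_1: x_1* = M/p_1, x_2* = 0.
Numerically: x_1* = 107.5, x_2* = 0.

x_1* = 107.5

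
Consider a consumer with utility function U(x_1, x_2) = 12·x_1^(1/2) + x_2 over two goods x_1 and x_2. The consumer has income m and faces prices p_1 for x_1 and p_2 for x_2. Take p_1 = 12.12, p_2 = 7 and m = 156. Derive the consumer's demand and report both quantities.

x_1* = 12.0086, x_2* = 1.4936

Thus x_1* = (6·p_2/p_1)² — independent of m — with the rest of income spent on x_2.
Plugging in: x_1* = (6·7/12.12)² = 12.0086, x_2* = 1.4936.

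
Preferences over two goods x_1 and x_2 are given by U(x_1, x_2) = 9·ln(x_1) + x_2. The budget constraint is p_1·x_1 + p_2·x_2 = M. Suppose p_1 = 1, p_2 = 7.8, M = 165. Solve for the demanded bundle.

x_1* = 70.2, x_2* = 12.1538

Set MRS = p_1/p_2: (9/x_1)/1 = p_1/p_2.
So x_1*(p_1,p_2) = 9·p_2/p_1, independent of income; and x_2* = (M − 9·p_2)/p_2.
At the given prices: x_1* = 9·7.8/1 = 70.2, and x_2* = 12.1538.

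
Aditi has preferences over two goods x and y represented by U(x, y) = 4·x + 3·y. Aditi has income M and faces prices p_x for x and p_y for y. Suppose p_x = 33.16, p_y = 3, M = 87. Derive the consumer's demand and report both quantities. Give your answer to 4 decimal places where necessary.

Perfect substitutes: compare marginal utility per dollar. 4/p_x vs 3/p_y → 0.1206 vs 1.
y gives more utility per dollar, so spend all income on y: y* = M/p_y, x* = 0.
Numerically: x* = 0, y* = 29.

x* = 0, y* = 29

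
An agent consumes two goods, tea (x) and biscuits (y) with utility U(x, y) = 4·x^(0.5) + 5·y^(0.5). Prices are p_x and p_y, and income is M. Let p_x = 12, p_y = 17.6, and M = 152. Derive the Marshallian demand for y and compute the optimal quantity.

MU_x ∝ 4·x^(-0.5), MU_y ∝ 5·y^(-0.5), so MRS = (4/5)·(y/x)^(0.5) = p_x/p_y.
Hence y/x = ((5/4)·p_x/p_y)^(1/(0.5)), i.e. raised to the 2 power.
With the ratio pinned down, the budget gives x* = M/(p_x + p_y·(y/x)) and y* = (y/x)·x*.
Numerically y/x = 0.726369, so x* = 152/(12 + 17.6·0.726369) = 6.133 and y* = 0.726369·6.133 = 4.4548.

y* = 4.4548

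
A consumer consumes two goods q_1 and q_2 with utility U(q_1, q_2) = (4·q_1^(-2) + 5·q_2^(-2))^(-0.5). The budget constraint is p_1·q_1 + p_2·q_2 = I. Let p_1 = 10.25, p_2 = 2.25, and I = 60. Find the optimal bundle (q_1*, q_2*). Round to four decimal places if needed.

q_1* = 4.2052, q_2* = 7.5095

Numerically q_2/q_1 = 1.785735, so q_1* = 60/(10.25 + 2.25·1.785735) = 4.2052 and q_2* = 1.785735·4.2052 = 7.5095.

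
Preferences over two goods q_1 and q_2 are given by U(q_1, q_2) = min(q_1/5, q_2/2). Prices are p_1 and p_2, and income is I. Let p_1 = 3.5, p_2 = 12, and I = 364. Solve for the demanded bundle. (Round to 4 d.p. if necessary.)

With perfect complements, no substitution: consume in ratio q_1:q_2 = 5:2.
Budget: p_1·q_1 + p_2·(2/5)·q_1 = I, so (5·p_1 + 2·p_2)·q_1 = 5·I.
Demand: q_1*(p_1,p_2,I) = 5·I/(5·p_1 + 2·p_2), q_2* = 2·I/(5·p_1 + 2·p_2).
Here 5·3.5 + 2·12 = 41.5, giving q_1* = 43.8554 and q_2* = 17.5422.

q_1* = 43.8554, q_2* = 17.5422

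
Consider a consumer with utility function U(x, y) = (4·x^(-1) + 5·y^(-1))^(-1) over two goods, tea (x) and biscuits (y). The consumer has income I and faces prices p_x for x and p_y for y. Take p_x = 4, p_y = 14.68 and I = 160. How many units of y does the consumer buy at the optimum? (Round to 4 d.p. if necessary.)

MU_x ∝ 4·x^(-2), MU_y ∝ 5·y^(-2), so MRS = (4/5)·(y/x)^(2) = p_x/p_y.
Solve for the ratio: y/x = [(5/4)·p_x/p_y]^(0.5).
Substitute y = (y/x)·x into the budget: x* = I/(p_x + p_y·(y/x)).
Numerically y/x = 0.583609, so x* = 160/(4 + 14.68·0.583609) = 12.7314 and y* = 0.583609·12.7314 = 7.4301.

y* = 7.4301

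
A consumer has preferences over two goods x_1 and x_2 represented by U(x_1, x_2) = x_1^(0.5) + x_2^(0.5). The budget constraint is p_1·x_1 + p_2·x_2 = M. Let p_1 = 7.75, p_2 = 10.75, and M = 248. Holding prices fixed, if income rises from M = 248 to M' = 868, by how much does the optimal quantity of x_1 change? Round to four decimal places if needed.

With the ratio pinned down, the budget gives x_1* = M/(p_1 + p_2·(x_2/x_1)) and x_2* = (x_2/x_1)·x_1*.
Numerically x_2/x_1 = 0.51974, so x_1* = 248/(7.75 + 10.75·0.51974) = 18.5946.
At M' = 868: x_1* = 65.0811. Change: 65.0811 − 18.5946 = 46.4865.

Δx_1* = 46.4865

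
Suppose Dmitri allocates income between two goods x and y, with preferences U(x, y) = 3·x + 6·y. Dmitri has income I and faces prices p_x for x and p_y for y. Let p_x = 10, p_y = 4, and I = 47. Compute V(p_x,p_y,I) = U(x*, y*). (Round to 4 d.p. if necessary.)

Perfect substitutes: compare marginal utility per dollar. 3/p_x vs 6/p_y → 0.3 vs 1.5.
y gives more utility per dollar, so spend all income on y: y* = I/p_y, x* = 0.
Numerically: x* = 0, y* = 11.75.
Utility at the optimum: U(0, 11.75) = 70.5.

V = 70.5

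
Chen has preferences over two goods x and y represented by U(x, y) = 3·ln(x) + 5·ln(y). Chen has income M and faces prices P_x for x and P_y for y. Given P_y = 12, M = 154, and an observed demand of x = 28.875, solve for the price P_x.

P_x = 2

The MRS is (3/5)·y/x. Set MRS = P_x/P_y.
Rearranging, P_y·y = (5/3)·P_x·x. Substituting into the budget gives P_x·x·(1 + (5/3)) = M.
Demand: x*(P_x,P_y,M) = 0.375·M/P_x and y* = 0.625·M/P_y.
Set x* = 28.875 in the demand function and solve for P_x: P_x = 2.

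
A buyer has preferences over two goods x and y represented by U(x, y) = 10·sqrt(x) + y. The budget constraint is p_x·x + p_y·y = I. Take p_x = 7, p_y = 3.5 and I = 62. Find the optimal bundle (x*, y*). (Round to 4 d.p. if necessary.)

x* = 6.25, y* = 5.2143

Set MRS = p_x/p_y: 5·x^(−1/2) = p_x/p_y.
Solve: √x = 5·p_y/p_x, so x*(p_x,p_y) = (5·p_y/p_x)², and y* = (I − p_x·x*)/p_y.
Plugging in: x* = (5·3.5/7)² = 6.25, y* = 5.2143.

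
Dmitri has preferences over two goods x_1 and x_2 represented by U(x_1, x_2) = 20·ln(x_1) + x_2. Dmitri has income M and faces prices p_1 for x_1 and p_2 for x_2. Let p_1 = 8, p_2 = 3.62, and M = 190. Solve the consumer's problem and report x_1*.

x_1* = 9.05

So x_1*(p_1,p_2) = 20·p_2/p_1, independent of income; and x_2* = (M − 20·p_2)/p_2.
At the given prices: x_1* = 20·3.62/8 = 9.05.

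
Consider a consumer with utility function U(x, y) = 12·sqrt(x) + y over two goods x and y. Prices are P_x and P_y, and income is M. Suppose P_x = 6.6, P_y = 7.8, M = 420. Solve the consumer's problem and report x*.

x* = 50.281

Solve: √x = 6·P_y/P_x, so x*(P_x,P_y) = (6·P_y/P_x)², and y* = (M − P_x·x*)/P_y.
Plugging in: x* = (6·7.8/6.6)² = 50.281.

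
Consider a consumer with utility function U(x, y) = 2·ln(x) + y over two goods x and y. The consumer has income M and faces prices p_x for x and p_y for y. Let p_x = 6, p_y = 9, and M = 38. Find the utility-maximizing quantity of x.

x* = 3

MU_x = 2/x, MU_y = 1. Tangency: 2/x = p_x/p_y.
So x*(p_x,p_y) = 2·p_y/p_x, independent of income; and y* = (M − 2·p_y)/p_y.
At the given prices: x* = 2·9/6 = 3.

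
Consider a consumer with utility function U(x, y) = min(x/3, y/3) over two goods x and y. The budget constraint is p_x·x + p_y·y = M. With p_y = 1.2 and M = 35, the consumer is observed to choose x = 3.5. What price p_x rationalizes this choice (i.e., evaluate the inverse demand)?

With perfect complements, no substitution: consume in ratio x:y = 3:3.
Budget: p_x·x + p_y·x = M, so (3·p_x + 3·p_y)·x = 3·M.
Demand: x*(p_x,p_y,M) = 3·M/(3·p_x + 3·p_y), y* = 3·M/(3·p_x + 3·p_y).
Set x* = 3.5 in the demand function and solve for p_x: p_x = 8.8.

p_x = 8.8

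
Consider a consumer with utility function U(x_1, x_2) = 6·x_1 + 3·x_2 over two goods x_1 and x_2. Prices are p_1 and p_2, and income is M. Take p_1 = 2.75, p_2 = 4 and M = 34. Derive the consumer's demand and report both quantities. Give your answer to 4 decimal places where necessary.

x_1* = 12.3636, x_2* = 0

x_1 gives more utility per dollar, so spend all income on x_1: x_1* = M/p_1, x_2* = 0.
Numerically: x_1* = 12.3636, x_2* = 0.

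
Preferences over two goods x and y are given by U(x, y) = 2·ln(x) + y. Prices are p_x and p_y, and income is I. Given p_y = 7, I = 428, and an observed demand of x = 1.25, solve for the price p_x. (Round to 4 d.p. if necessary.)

Set MRS = p_x/p_y: (2/x)/1 = p_x/p_y.
So x*(p_x,p_y) = 2·p_y/p_x, independent of income; and y* = (I − 2·p_y)/p_y.
Set x* = 1.25 in the demand function and solve for p_x: p_x = 11.2.

p_x = 11.2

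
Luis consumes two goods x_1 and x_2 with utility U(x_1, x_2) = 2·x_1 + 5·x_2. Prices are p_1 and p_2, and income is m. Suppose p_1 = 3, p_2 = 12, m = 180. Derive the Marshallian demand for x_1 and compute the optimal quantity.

x_1* = 60

Linear utility — the consumer picks whichever good has higher MU/price: 2/3 = 0.6667 vs 5/12 = 0.4167.
x_1 gives more utility per dollar, so spend all income on x_1: x_1* = m/p_1, x_2* = 0.
Numerically: x_1* = 60, x_2* = 0.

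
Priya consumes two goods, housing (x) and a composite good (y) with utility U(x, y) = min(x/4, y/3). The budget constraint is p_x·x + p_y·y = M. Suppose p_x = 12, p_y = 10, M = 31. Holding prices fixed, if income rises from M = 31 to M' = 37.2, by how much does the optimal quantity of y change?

Here 4·12 + 3·10 = 78, giving y* = 1.1923.
At M' = 37.2: y* = 1.4308. Change: 1.4308 − 1.1923 = 0.2385.

Δy* = 0.2385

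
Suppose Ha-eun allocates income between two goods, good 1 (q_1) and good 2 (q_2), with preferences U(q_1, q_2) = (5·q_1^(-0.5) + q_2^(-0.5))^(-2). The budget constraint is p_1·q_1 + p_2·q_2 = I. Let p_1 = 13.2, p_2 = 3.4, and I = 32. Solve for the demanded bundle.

Substitute q_2 = (q_2/q_1)·q_1 into the budget: q_1* = I/(p_1 + p_2·(q_2/q_1)).
Numerically q_2/q_1 = 0.844792, so q_1* = 32/(13.2 + 3.4·0.844792) = 1.991 and q_2* = 0.844792·1.991 = 1.682.

q_1* = 1.991, q_2* = 1.682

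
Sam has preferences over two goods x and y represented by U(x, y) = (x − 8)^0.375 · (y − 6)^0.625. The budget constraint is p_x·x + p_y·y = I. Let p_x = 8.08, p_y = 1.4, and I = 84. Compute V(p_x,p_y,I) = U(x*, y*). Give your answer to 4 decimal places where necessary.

V = 2.0936

Let x' = x−8, y' = y−6. MRS = (3/5)·y'/x' = p_x/p_y.
Substituting into the budget: x* = 8 + 0.375·(I − 8·p_x − 6·p_y)/p_x, and y* = 6 + 0.625·(…)/p_y.
Discretionary income = 84 − 8·8.08 − 6·1.4 = 10.96; x* = 8 + 0.375·10.96/8.08 = 8.5087; y* = 6 + 0.625·10.96/1.4 = 10.8929.
Utility at the optimum: U(8.5087, 10.8929) = 2.0936.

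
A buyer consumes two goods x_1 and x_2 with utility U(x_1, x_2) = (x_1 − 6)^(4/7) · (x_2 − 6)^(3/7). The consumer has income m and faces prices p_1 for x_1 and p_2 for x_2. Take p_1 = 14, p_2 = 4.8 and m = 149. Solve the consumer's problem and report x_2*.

x_2* = 9.2321

This is Cobb-Douglas in (x_1−6, x_2−6): tangency gives 4/7·p_2·(x_2−6) = 3/7·p_1·(x_1−6).
Substituting into the budget: x_1* = 6 + 4/7·(m − 6·p_1 − 6·p_2)/p_1, and x_2* = 6 + 3/7·(…)/p_2.
Discretionary income = 149 − 6·14 − 6·4.8 = 36.2; x_2* = 6 + 3/7·36.2/4.8 = 9.2321.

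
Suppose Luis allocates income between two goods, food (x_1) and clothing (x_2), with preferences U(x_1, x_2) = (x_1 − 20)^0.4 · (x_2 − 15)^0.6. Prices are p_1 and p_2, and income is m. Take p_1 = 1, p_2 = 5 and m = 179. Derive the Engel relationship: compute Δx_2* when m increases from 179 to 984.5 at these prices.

Δx_2* = 96.66

This is Cobb-Douglas in (x_1−20, x_2−15): tangency gives 0.4·p_2·(x_2−15) = 0.6·p_1·(x_1−20).
Substituting into the budget: x_1* = 20 + 0.4·(m − 20·p_1 − 15·p_2)/p_1, and x_2* = 15 + 0.6·(…)/p_2.
Discretionary income = 179 − 20·1 − 15·5 = 84; x_2* = 15 + 0.6·84/5 = 25.08.
At m' = 984.5: x_2* = 121.74. Change: 121.74 − 25.08 = 96.66.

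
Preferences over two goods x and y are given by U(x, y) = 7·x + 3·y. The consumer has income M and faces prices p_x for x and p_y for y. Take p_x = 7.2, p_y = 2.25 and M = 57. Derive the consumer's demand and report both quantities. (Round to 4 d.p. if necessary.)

x* = 0, y* = 25.3333

Linear utility — the consumer picks whichever good has higher MU/price: 7/7.2 = 0.9722 vs 3/2.25 = 1.3333.
y gives more utility per dollar, so spend all income on y: y* = M/p_y, x* = 0.
Numerically: x* = 0, y* = 25.3333.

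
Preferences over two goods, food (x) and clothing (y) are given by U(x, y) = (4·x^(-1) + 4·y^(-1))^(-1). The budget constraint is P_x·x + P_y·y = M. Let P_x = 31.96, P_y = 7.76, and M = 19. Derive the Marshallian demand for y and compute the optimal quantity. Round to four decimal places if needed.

y* = 0.8082

From the CES first-order condition, (y/x)^(2) = P_x/P_y.
Solve for the ratio: y/x = [P_x/P_y]^(0.5).
Substitute y = (y/x)·x into the budget: x* = M/(P_x + P_y·(y/x)).
Numerically y/x = 2.029423, so x* = 19/(31.96 + 7.76·2.029423) = 0.3983 and y* = 2.029423·0.3983 = 0.8082.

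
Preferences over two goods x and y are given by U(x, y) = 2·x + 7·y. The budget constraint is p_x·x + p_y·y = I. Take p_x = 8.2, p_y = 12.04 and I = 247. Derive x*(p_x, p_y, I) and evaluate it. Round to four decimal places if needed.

Perfect substitutes: compare marginal utility per dollar. 2/p_x vs 7/p_y → 0.2439 vs 0.5814.
y gives more utility per dollar, so spend all income on y: y* = I/p_y, x* = 0.
Numerically: x* = 0, y* = 20.515.

x* = 0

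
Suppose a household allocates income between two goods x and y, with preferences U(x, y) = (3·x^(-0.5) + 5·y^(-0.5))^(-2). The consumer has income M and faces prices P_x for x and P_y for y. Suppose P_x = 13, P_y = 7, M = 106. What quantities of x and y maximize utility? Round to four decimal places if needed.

x* = 3.8038, y* = 8.0787

MU_x ∝ 3·x^(-1.5), MU_y ∝ 5·y^(-1.5), so MRS = (3/5)·(y/x)^(1.5) = P_x/P_y.
Solve for the ratio: y/x = [(5/3)·P_x/P_y]^(2/3).
Substitute y = (y/x)·x into the budget: x* = M/(P_x + P_y·(y/x)).
Numerically y/x = 2.123877, so x* = 106/(13 + 7·2.123877) = 3.8038 and y* = 2.123877·3.8038 = 8.0787.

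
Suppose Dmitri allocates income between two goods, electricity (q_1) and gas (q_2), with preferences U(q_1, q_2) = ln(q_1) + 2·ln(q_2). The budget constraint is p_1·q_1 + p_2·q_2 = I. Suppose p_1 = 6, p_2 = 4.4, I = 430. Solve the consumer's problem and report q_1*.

q_1* = 23.8889

Tangency: MRS = (1/2)·q_2/q_1 = p_1/p_2.
Rearranging, p_2·q_2 = 2·p_1·q_1. Substituting into the budget gives p_1·q_1·(1 + 2) = I.
Demand: q_1*(p_1,p_2,I) = 1/3·I/p_1 and q_2* = 2/3·I/p_2.
At p_1=6, p_2=4.4, I=430: q_1* = 1/3·430/6 = 23.8889.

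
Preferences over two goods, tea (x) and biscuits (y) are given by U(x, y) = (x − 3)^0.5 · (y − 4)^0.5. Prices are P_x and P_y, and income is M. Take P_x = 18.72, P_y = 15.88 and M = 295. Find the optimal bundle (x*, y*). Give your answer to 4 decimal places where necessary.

x* = 7.6827, y* = 9.5202

MRS = (y−4)/(x−3). Tangency with P_x/P_y gives y−4 = (P_x/P_y)·(x−3).
Substituting into the budget: x* = 3 + 0.5·(M − 3·P_x − 4·P_y)/P_x, and y* = 4 + 0.5·(…)/P_y.
Discretionary income = 295 − 3·18.72 − 4·15.88 = 175.32; x* = 3 + 0.5·175.32/18.72 = 7.6827; y* = 4 + 0.5·175.32/15.88 = 9.5202.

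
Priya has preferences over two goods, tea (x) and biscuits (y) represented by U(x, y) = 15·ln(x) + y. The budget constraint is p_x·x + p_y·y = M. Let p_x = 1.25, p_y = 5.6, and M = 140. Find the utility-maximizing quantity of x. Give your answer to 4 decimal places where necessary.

MU_x = 15/x, MU_y = 1. Tangency: 15/x = p_x/p_y.
So x*(p_x,p_y) = 15·p_y/p_x, independent of income; and y* = (M − 15·p_y)/p_y.
At the given prices: x* = 15·5.6/1.25 = 67.2.

x* = 67.2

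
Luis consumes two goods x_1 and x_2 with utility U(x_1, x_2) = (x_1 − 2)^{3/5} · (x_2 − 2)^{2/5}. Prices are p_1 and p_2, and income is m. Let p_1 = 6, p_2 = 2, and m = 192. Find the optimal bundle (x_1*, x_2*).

x_1* = 19.6, x_2* = 37.2

This is Cobb-Douglas in (x_1−2, x_2−2): tangency gives 0.6·p_2·(x_2−2) = 0.4·p_1·(x_1−2).
After buying the subsistence bundle (2, 2), a share 0.6 of the remaining income goes to x_1: x_1* = 2 + 0.6·(m − 2p_1 − 2p_2)/p_1.
Discretionary income = 192 − 2·6 − 2·2 = 176; x_1* = 2 + 0.6·176/6 = 19.6; x_2* = 2 + 0.4·176/2 = 37.2.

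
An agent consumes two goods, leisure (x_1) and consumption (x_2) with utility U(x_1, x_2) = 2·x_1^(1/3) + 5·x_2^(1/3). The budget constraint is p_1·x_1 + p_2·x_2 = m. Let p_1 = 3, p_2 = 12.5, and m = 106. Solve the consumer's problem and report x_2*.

Numerically x_2/x_1 = 0.464758, so x_1* = 106/(3 + 12.5·0.464758) = 12.0325 and x_2* = 0.464758·12.0325 = 5.5922.

x_2* = 5.5922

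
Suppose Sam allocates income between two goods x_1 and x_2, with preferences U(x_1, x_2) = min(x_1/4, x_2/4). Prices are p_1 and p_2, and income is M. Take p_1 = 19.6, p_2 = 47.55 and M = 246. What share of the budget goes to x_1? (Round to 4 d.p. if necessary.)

share on x_1 = 0.2919

Leontief preferences: the optimum is at the kink where x_1/4 = x_2/4, i.e. x_2 = x_1.
Budget: p_1·x_1 + p_2·x_1 = M, so (4·p_1 + 4·p_2)·x_1 = 4·M.
Demand: x_1*(p_1,p_2,M) = 4·M/(4·p_1 + 4·p_2), x_2* = 4·M/(4·p_1 + 4·p_2).
Here 4·19.6 + 4·47.55 = 268.6, giving x_1* = 3.6634 and x_2* = 3.6634.
Expenditure on x_1: 19.6·3.6634 = 71.8034; share = 0.2919.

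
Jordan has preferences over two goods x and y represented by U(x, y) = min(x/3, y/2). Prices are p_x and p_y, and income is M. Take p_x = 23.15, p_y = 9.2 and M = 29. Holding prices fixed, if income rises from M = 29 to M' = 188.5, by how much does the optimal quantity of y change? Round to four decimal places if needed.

Δy* = 3.6312

With perfect complements, no substitution: consume in ratio x:y = 3:2.
Budget: p_x·x + p_y·(2/3)·x = M, so (3·p_x + 2·p_y)·x = 3·M.
Demand: x*(p_x,p_y,M) = 3·M/(3·p_x + 2·p_y), y* = 2·M/(3·p_x + 2·p_y).
Here 3·23.15 + 2·9.2 = 87.85, giving y* = 0.6602.
At M' = 188.5: y* = 4.2914. Change: 4.2914 − 0.6602 = 3.6312.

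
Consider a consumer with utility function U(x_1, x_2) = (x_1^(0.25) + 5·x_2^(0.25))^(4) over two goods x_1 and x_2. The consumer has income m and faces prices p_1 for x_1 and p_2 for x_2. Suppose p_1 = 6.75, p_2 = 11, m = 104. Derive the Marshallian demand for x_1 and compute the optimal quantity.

x_1* = 1.8641

MU_x_1 ∝ x_1^(-0.75), MU_x_2 ∝ 5·x_2^(-0.75), so MRS = (1/5)·(x_2/x_1)^(0.75) = p_1/p_2.
Hence x_2/x_1 = (5·p_1/p_2)^(1/(0.75)), i.e. raised to the 4/3 power.
With the ratio pinned down, the budget gives x_1* = m/(p_1 + p_2·(x_2/x_1)) and x_2* = (x_2/x_1)·x_1*.
Numerically x_2/x_1 = 4.458356, so x_1* = 104/(6.75 + 11·4.458356) = 1.8641.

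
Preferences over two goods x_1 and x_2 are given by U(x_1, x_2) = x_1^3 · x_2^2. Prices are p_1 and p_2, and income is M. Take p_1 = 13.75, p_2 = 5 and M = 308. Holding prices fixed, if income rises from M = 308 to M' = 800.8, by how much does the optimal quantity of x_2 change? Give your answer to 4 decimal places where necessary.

Tangency: MRS = (3/2)·x_2/x_1 = p_1/p_2.
So 3·p_2·x_2 = 2·p_1·x_1; combined with the budget, a share 0.6 of income goes to x_1.
Demand: x_1*(p_1,p_2,M) = 0.6·M/p_1 and x_2* = 0.4·M/p_2.
At p_1=13.75, p_2=5, M=308: x_2* = 0.4·308/5 = 24.64.
At M' = 800.8: x_2* = 64.064. Change: 64.064 − 24.64 = 39.424.

Δx_2* = 39.424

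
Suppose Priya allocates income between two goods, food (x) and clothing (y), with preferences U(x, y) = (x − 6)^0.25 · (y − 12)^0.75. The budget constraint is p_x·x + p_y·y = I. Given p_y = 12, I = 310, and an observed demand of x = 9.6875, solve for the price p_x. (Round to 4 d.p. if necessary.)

This is Cobb-Douglas in (x−6, y−12): tangency gives 0.25·p_y·(y−12) = 0.75·p_x·(x−6).
After buying the subsistence bundle (6, 12), a share 0.25 of the remaining income goes to x: x* = 6 + 0.25·(I − 6p_x − 12p_y)/p_x.
Set x* = 9.6875 in the demand function and solve for p_x: p_x = 8.

p_x = 8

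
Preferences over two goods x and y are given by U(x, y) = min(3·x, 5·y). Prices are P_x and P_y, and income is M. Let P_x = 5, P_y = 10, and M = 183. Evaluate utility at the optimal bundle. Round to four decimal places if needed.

Demand: x*(P_x,P_y,M) = 5·M/(5·P_x + 3·P_y), y* = 3·M/(5·P_x + 3·P_y).
Here 5·5 + 3·10 = 55, giving x* = 16.6364 and y* = 9.9818.
Utility at the optimum: U(16.6364, 9.9818) = 49.9091.

V = 49.9091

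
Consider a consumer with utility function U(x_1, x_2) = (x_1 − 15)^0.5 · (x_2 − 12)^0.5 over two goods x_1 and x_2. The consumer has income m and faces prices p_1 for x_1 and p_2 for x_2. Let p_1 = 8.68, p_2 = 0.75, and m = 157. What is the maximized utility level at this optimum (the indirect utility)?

V = 3.4882

MRS = (x_2−12)/(x_1−15). Tangency with p_1/p_2 gives x_2−12 = (p_1/p_2)·(x_1−15).
After buying the subsistence bundle (15, 12), a share 0.5 of the remaining income goes to x_1: x_1* = 15 + 0.5·(m − 15p_1 − 12p_2)/p_1.
Discretionary income = 157 − 15·8.68 − 12·0.75 = 17.8; x_1* = 15 + 0.5·17.8/8.68 = 16.0253; x_2* = 12 + 0.5·17.8/0.75 = 23.8667.
Utility at the optimum: U(16.0253, 23.8667) = 3.4882.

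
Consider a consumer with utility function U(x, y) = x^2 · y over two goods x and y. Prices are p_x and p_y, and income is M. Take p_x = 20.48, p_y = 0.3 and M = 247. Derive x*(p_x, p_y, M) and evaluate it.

At p_x=20.48, p_y=0.3, M=247: x* = 2/3·247/20.48 = 8.0404.

x* = 8.0404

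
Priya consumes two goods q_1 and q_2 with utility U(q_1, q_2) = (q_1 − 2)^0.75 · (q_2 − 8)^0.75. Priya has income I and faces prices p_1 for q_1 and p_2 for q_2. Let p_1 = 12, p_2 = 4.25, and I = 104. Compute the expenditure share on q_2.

Let q_1' = q_1−2, q_2' = q_2−8. MRS = q_2'/q_1' = p_1/p_2.
Substituting into the budget: q_1* = 2 + 0.5·(I − 2·p_1 − 8·p_2)/p_1, and q_2* = 8 + 0.5·(…)/p_2.
Discretionary income = 104 − 2·12 − 8·4.25 = 46; q_1* = 2 + 0.5·46/12 = 3.9167; q_2* = 8 + 0.5·46/4.25 = 13.4118.
Expenditure on q_2: 4.25·13.4118 = 57; share = 0.5481.

share on q_2 = 0.5481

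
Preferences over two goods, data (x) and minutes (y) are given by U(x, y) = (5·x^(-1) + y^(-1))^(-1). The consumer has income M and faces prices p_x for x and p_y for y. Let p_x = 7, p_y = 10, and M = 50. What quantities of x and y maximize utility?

From the CES first-order condition, 5·(y/x)^(2) = p_x/p_y.
Hence y/x = ((1/5)·p_x/p_y)^(1/(2)), i.e. raised to the 0.5 power.
With the ratio pinned down, the budget gives x* = M/(p_x + p_y·(y/x)) and y* = (y/x)·x*.
Numerically y/x = 0.374166, so x* = 50/(7 + 10·0.374166) = 4.6548 and y* = 0.374166·4.6548 = 1.7417.

x* = 4.6548, y* = 1.7417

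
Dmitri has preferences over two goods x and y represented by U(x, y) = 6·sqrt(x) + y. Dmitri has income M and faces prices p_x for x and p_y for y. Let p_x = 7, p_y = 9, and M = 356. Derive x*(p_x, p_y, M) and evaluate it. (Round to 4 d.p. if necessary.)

x* = 14.8776

MU_x = 3/√x, MU_y = 1. Tangency: 3/√x = p_x/p_y.
Solve: √x = 3·p_y/p_x, so x*(p_x,p_y) = (3·p_y/p_x)², and y* = (M − p_x·x*)/p_y.
Plugging in: x* = (3·9/7)² = 14.8776.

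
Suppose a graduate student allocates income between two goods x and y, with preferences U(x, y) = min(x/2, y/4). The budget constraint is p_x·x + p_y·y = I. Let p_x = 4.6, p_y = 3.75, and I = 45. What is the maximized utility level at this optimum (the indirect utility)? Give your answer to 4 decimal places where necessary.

Leontief preferences: the optimum is at the kink where x/2 = y/4, i.e. y = 2·x.
Budget: p_x·x + p_y·2·x = I, so (2·p_x + 4·p_y)·x = 2·I.
Demand: x*(p_x,p_y,I) = 2·I/(2·p_x + 4·p_y), y* = 4·I/(2·p_x + 4·p_y).
Here 2·4.6 + 4·3.75 = 24.2, giving x* = 3.719 and y* = 7.438.
Utility at the optimum: U(3.719, 7.438) = 1.8595.

V = 1.8595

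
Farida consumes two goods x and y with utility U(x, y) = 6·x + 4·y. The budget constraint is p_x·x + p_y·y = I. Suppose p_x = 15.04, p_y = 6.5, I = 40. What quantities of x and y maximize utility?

Linear utility — the consumer picks whichever good has higher MU/price: 6/15.04 = 0.3989 vs 4/6.5 = 0.6154.
y gives more utility per dollar, so spend all income on y: y* = I/p_y, x* = 0.
Numerically: x* = 0, y* = 6.1538.

x* = 0, y* = 6.1538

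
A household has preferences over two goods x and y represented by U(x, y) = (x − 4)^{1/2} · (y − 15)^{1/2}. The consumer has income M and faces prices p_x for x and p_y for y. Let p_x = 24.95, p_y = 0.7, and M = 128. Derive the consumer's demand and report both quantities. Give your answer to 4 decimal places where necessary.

Substituting into the budget: x* = 4 + 0.5·(M − 4·p_x − 15·p_y)/p_x, and y* = 15 + 0.5·(…)/p_y.
Discretionary income = 128 − 4·24.95 − 15·0.7 = 17.7; x* = 4 + 0.5·17.7/24.95 = 4.3547; y* = 15 + 0.5·17.7/0.7 = 27.6429.

x* = 4.3547, y* = 27.6429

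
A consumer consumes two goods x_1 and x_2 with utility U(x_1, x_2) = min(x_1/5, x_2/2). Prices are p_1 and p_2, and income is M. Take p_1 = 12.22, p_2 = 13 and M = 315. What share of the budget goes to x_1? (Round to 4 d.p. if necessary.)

Here 5·12.22 + 2·13 = 87.1, giving x_1* = 18.0827 and x_2* = 7.2331.
Expenditure on x_1: 12.22·18.0827 = 220.9701; share = 0.7015.

share on x_1 = 0.7015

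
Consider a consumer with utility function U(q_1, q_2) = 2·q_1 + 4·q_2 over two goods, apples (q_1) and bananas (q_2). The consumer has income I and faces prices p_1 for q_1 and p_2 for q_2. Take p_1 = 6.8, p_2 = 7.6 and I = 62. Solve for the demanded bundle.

Linear utility — the consumer picks whichever good has higher MU/price: 2/6.8 = 0.2941 vs 4/7.6 = 0.5263.
q_2 gives more utility per dollar, so spend all income on q_2: q_2* = I/p_2, q_1* = 0.
Numerically: q_1* = 0, q_2* = 8.1579.

q_1* = 0, q_2* = 8.1579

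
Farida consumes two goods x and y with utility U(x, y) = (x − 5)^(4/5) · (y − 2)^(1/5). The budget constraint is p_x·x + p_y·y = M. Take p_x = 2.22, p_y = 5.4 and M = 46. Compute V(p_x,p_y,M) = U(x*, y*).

MRS = 4·(y−2)/(x−5). Tangency with p_x/p_y gives y−2 = (1/4)·(p_x/p_y)·(x−5).
Substituting into the budget: x* = 5 + 0.8·(M − 5·p_x − 2·p_y)/p_x, and y* = 2 + 0.2·(…)/p_y.
Discretionary income = 46 − 5·2.22 − 2·5.4 = 24.1; x* = 5 + 0.8·24.1/2.22 = 13.6847; y* = 2 + 0.2·24.1/5.4 = 2.8926.
Utility at the optimum: U(13.6847, 2.8926) = 5.5098.

V = 5.5098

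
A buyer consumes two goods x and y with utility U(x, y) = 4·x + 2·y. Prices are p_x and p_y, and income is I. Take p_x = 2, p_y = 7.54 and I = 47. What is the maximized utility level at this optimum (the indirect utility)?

V = 94

Linear utility — the consumer picks whichever good has higher MU/price: 4/2 = 2 vs 2/7.54 = 0.2653.
x gives more utility per dollar, so spend all income on x: x* = I/p_x, y* = 0.
Numerically: x* = 23.5, y* = 0.
Utility at the optimum: U(23.5, 0) = 94.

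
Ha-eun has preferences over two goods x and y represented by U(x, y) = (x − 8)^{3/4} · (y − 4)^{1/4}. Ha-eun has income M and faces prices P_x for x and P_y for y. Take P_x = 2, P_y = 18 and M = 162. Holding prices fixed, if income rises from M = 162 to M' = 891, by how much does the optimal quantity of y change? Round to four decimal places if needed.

After buying the subsistence bundle (8, 4), a share 0.75 of the remaining income goes to x: x* = 8 + 0.75·(M − 8P_x − 4P_y)/P_x.
Discretionary income = 162 − 8·2 − 4·18 = 74; y* = 4 + 0.25·74/18 = 5.0278.
At M' = 891: y* = 15.1528. Change: 15.1528 − 5.0278 = 10.125.

Δy* = 10.125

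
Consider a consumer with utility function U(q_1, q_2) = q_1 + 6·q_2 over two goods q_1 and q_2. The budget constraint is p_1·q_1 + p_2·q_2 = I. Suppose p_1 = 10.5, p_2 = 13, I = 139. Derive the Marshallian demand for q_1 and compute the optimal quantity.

q_1* = 0

q_2 gives more utility per dollar, so spend all income on q_2: q_2* = I/p_2, q_1* = 0.
Numerically: q_1* = 0, q_2* = 10.6923.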